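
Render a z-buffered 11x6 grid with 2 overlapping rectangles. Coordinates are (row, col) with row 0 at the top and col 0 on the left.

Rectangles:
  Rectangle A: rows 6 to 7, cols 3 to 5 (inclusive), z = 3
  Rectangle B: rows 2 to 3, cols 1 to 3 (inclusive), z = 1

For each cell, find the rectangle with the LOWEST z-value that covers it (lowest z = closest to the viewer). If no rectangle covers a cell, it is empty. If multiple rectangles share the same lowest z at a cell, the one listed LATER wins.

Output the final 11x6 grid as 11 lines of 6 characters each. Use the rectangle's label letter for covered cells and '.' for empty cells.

......
......
.BBB..
.BBB..
......
......
...AAA
...AAA
......
......
......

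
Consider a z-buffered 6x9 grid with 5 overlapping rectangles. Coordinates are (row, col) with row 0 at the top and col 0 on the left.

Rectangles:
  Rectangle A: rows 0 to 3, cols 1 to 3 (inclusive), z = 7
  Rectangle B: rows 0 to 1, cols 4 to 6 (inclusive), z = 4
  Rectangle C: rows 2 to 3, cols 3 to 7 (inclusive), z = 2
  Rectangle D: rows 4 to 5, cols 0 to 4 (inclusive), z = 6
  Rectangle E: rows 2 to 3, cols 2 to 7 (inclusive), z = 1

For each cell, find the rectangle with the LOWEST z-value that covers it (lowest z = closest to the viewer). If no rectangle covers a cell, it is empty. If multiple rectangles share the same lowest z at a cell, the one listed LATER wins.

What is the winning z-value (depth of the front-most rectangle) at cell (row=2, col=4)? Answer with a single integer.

Answer: 1

Derivation:
Check cell (2,4):
  A: rows 0-3 cols 1-3 -> outside (col miss)
  B: rows 0-1 cols 4-6 -> outside (row miss)
  C: rows 2-3 cols 3-7 z=2 -> covers; best now C (z=2)
  D: rows 4-5 cols 0-4 -> outside (row miss)
  E: rows 2-3 cols 2-7 z=1 -> covers; best now E (z=1)
Winner: E at z=1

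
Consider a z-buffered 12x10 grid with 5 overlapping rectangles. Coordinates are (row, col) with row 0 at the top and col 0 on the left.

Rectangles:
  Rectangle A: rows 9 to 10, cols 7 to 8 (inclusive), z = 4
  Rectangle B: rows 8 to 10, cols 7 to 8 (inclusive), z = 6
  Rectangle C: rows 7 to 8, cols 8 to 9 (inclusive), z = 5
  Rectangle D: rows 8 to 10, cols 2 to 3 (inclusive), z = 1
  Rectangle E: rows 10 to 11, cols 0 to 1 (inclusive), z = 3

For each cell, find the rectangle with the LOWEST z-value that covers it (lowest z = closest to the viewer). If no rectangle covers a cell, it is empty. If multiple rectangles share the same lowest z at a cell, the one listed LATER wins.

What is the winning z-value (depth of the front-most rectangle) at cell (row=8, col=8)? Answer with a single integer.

Answer: 5

Derivation:
Check cell (8,8):
  A: rows 9-10 cols 7-8 -> outside (row miss)
  B: rows 8-10 cols 7-8 z=6 -> covers; best now B (z=6)
  C: rows 7-8 cols 8-9 z=5 -> covers; best now C (z=5)
  D: rows 8-10 cols 2-3 -> outside (col miss)
  E: rows 10-11 cols 0-1 -> outside (row miss)
Winner: C at z=5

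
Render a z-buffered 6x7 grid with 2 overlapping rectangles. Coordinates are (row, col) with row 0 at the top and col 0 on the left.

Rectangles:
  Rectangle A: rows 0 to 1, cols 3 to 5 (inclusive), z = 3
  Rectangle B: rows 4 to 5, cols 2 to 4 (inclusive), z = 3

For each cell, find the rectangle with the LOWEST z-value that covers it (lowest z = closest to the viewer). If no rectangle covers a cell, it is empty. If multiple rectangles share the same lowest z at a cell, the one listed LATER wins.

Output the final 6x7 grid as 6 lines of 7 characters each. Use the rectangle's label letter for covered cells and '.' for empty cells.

...AAA.
...AAA.
.......
.......
..BBB..
..BBB..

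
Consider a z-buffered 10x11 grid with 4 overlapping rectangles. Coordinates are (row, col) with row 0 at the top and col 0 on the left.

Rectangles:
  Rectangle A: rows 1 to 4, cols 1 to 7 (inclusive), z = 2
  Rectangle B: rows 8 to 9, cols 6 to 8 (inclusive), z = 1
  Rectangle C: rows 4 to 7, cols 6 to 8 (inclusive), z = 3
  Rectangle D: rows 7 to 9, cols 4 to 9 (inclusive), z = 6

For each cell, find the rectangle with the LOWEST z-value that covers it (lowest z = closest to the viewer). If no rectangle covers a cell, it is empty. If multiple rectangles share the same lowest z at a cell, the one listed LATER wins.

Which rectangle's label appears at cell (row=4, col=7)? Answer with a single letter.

Check cell (4,7):
  A: rows 1-4 cols 1-7 z=2 -> covers; best now A (z=2)
  B: rows 8-9 cols 6-8 -> outside (row miss)
  C: rows 4-7 cols 6-8 z=3 -> covers; best now A (z=2)
  D: rows 7-9 cols 4-9 -> outside (row miss)
Winner: A at z=2

Answer: A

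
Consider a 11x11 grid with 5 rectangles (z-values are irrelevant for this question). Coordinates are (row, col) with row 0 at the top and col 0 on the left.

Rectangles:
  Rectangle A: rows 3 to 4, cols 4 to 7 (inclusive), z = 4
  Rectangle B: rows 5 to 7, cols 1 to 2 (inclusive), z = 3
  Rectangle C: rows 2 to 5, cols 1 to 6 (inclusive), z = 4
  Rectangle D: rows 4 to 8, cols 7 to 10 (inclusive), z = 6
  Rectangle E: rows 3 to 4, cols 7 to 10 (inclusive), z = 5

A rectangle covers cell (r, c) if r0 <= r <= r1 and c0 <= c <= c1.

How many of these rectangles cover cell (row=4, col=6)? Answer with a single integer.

Check cell (4,6):
  A: rows 3-4 cols 4-7 -> covers
  B: rows 5-7 cols 1-2 -> outside (row miss)
  C: rows 2-5 cols 1-6 -> covers
  D: rows 4-8 cols 7-10 -> outside (col miss)
  E: rows 3-4 cols 7-10 -> outside (col miss)
Count covering = 2

Answer: 2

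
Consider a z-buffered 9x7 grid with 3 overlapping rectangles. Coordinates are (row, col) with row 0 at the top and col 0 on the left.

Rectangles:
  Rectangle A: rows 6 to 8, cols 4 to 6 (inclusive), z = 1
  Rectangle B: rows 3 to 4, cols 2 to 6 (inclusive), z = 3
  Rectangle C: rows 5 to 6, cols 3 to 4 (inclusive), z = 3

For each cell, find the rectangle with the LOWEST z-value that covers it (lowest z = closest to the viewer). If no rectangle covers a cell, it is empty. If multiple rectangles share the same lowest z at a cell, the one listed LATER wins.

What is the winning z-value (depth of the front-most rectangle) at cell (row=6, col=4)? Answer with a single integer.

Answer: 1

Derivation:
Check cell (6,4):
  A: rows 6-8 cols 4-6 z=1 -> covers; best now A (z=1)
  B: rows 3-4 cols 2-6 -> outside (row miss)
  C: rows 5-6 cols 3-4 z=3 -> covers; best now A (z=1)
Winner: A at z=1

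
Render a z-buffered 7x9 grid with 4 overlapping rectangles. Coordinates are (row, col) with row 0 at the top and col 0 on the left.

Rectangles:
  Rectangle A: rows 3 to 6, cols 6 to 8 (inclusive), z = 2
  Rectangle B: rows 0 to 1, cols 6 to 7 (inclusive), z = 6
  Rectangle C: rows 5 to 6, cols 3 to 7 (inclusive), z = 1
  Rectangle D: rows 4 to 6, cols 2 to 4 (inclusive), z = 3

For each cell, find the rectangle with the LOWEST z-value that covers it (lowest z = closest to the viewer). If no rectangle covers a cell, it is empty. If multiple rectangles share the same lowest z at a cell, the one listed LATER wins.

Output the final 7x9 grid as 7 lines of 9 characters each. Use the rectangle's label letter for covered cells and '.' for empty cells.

......BB.
......BB.
.........
......AAA
..DDD.AAA
..DCCCCCA
..DCCCCCA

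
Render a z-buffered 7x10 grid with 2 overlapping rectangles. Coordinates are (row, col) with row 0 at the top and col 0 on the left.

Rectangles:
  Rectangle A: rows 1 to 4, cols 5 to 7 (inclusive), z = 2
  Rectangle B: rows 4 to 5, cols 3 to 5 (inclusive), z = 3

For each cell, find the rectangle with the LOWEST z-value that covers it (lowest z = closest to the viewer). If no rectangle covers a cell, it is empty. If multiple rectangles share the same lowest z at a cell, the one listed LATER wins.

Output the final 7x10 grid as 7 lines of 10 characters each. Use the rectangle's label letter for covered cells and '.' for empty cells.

..........
.....AAA..
.....AAA..
.....AAA..
...BBAAA..
...BBB....
..........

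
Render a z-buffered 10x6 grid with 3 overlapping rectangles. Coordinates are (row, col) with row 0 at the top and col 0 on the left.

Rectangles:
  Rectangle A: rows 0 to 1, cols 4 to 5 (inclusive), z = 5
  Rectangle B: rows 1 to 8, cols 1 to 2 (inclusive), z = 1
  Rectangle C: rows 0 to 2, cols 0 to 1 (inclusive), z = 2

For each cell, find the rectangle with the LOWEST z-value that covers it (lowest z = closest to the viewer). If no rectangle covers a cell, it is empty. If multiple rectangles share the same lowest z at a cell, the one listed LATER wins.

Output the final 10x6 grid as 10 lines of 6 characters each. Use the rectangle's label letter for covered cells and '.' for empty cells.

CC..AA
CBB.AA
CBB...
.BB...
.BB...
.BB...
.BB...
.BB...
.BB...
......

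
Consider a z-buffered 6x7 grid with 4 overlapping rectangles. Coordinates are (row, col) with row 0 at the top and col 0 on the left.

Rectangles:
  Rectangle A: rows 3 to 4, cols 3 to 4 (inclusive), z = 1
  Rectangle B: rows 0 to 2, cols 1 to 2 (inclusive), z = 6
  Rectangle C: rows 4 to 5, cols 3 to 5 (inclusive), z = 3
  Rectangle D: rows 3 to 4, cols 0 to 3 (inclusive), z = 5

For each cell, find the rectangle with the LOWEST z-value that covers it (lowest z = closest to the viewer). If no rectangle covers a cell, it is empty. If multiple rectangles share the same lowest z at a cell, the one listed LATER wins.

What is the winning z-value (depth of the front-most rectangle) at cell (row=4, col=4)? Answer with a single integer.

Check cell (4,4):
  A: rows 3-4 cols 3-4 z=1 -> covers; best now A (z=1)
  B: rows 0-2 cols 1-2 -> outside (row miss)
  C: rows 4-5 cols 3-5 z=3 -> covers; best now A (z=1)
  D: rows 3-4 cols 0-3 -> outside (col miss)
Winner: A at z=1

Answer: 1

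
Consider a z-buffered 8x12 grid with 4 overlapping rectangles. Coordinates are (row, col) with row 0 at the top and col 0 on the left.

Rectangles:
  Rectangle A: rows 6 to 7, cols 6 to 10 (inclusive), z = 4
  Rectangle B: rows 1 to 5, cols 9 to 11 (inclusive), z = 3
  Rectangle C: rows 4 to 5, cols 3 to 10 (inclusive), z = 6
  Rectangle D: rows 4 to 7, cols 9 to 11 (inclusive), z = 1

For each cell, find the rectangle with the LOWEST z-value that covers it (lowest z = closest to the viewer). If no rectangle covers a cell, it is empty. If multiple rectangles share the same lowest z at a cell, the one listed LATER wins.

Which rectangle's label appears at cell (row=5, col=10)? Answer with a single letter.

Check cell (5,10):
  A: rows 6-7 cols 6-10 -> outside (row miss)
  B: rows 1-5 cols 9-11 z=3 -> covers; best now B (z=3)
  C: rows 4-5 cols 3-10 z=6 -> covers; best now B (z=3)
  D: rows 4-7 cols 9-11 z=1 -> covers; best now D (z=1)
Winner: D at z=1

Answer: D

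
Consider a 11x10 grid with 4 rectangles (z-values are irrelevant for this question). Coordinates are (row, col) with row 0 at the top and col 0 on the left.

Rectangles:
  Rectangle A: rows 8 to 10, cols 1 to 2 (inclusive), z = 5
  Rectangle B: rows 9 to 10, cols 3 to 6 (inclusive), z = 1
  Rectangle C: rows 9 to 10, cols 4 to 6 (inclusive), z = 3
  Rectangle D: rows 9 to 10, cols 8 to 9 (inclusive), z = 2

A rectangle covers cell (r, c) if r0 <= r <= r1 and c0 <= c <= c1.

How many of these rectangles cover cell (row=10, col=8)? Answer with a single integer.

Check cell (10,8):
  A: rows 8-10 cols 1-2 -> outside (col miss)
  B: rows 9-10 cols 3-6 -> outside (col miss)
  C: rows 9-10 cols 4-6 -> outside (col miss)
  D: rows 9-10 cols 8-9 -> covers
Count covering = 1

Answer: 1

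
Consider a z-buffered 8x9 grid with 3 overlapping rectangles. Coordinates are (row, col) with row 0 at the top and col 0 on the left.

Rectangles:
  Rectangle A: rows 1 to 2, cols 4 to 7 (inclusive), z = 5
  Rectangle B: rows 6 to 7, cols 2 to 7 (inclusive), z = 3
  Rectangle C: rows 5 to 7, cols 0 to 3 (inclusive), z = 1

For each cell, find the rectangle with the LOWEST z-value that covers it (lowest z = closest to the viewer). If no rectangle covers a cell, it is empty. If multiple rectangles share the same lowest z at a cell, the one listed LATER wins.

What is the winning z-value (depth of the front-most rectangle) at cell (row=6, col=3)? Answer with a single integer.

Answer: 1

Derivation:
Check cell (6,3):
  A: rows 1-2 cols 4-7 -> outside (row miss)
  B: rows 6-7 cols 2-7 z=3 -> covers; best now B (z=3)
  C: rows 5-7 cols 0-3 z=1 -> covers; best now C (z=1)
Winner: C at z=1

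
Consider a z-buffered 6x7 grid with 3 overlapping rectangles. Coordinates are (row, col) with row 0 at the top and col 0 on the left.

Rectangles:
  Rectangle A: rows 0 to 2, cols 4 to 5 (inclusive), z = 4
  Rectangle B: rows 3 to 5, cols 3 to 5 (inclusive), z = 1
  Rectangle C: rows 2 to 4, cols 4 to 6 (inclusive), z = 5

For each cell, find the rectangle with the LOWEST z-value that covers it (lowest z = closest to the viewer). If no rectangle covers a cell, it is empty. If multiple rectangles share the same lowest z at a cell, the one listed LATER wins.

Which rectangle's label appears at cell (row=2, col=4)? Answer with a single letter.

Answer: A

Derivation:
Check cell (2,4):
  A: rows 0-2 cols 4-5 z=4 -> covers; best now A (z=4)
  B: rows 3-5 cols 3-5 -> outside (row miss)
  C: rows 2-4 cols 4-6 z=5 -> covers; best now A (z=4)
Winner: A at z=4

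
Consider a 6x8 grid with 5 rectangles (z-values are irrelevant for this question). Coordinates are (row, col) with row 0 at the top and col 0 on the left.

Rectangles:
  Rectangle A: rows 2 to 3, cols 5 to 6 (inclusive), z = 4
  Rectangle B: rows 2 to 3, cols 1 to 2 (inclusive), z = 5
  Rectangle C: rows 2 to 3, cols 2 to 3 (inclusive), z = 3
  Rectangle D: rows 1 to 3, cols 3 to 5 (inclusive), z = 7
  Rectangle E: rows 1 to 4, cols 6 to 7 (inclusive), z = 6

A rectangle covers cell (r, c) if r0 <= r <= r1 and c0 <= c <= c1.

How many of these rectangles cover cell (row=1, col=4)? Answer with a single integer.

Check cell (1,4):
  A: rows 2-3 cols 5-6 -> outside (row miss)
  B: rows 2-3 cols 1-2 -> outside (row miss)
  C: rows 2-3 cols 2-3 -> outside (row miss)
  D: rows 1-3 cols 3-5 -> covers
  E: rows 1-4 cols 6-7 -> outside (col miss)
Count covering = 1

Answer: 1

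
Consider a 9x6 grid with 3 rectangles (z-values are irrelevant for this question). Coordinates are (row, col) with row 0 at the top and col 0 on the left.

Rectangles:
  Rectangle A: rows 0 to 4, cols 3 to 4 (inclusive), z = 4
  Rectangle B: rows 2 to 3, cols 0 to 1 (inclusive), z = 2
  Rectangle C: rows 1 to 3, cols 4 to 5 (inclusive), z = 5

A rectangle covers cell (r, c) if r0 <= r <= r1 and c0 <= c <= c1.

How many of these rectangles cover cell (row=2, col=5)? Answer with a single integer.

Answer: 1

Derivation:
Check cell (2,5):
  A: rows 0-4 cols 3-4 -> outside (col miss)
  B: rows 2-3 cols 0-1 -> outside (col miss)
  C: rows 1-3 cols 4-5 -> covers
Count covering = 1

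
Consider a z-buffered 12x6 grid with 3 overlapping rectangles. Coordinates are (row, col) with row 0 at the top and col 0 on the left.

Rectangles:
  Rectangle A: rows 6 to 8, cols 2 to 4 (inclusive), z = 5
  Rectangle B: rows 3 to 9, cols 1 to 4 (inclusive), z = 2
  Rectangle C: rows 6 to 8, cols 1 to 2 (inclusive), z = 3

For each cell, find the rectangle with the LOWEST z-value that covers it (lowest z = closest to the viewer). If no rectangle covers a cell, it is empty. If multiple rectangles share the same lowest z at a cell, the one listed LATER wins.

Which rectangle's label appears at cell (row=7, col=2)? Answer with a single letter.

Check cell (7,2):
  A: rows 6-8 cols 2-4 z=5 -> covers; best now A (z=5)
  B: rows 3-9 cols 1-4 z=2 -> covers; best now B (z=2)
  C: rows 6-8 cols 1-2 z=3 -> covers; best now B (z=2)
Winner: B at z=2

Answer: B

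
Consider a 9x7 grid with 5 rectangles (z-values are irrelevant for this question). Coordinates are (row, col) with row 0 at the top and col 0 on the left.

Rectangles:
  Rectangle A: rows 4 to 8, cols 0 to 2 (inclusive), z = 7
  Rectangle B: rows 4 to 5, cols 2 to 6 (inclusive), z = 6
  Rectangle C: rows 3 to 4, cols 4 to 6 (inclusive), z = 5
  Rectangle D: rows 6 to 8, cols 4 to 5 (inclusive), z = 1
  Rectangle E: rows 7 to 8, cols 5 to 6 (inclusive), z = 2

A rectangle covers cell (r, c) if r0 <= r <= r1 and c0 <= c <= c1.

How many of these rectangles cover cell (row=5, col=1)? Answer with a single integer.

Answer: 1

Derivation:
Check cell (5,1):
  A: rows 4-8 cols 0-2 -> covers
  B: rows 4-5 cols 2-6 -> outside (col miss)
  C: rows 3-4 cols 4-6 -> outside (row miss)
  D: rows 6-8 cols 4-5 -> outside (row miss)
  E: rows 7-8 cols 5-6 -> outside (row miss)
Count covering = 1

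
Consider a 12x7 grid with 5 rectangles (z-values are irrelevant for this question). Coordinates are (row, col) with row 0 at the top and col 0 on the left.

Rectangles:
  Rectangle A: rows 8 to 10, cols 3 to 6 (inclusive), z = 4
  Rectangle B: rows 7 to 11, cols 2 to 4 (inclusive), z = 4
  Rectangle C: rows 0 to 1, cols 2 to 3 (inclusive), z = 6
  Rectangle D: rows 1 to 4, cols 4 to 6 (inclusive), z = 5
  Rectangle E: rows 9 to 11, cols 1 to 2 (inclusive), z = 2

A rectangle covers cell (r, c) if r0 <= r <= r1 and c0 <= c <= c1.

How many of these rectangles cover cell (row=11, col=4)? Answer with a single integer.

Answer: 1

Derivation:
Check cell (11,4):
  A: rows 8-10 cols 3-6 -> outside (row miss)
  B: rows 7-11 cols 2-4 -> covers
  C: rows 0-1 cols 2-3 -> outside (row miss)
  D: rows 1-4 cols 4-6 -> outside (row miss)
  E: rows 9-11 cols 1-2 -> outside (col miss)
Count covering = 1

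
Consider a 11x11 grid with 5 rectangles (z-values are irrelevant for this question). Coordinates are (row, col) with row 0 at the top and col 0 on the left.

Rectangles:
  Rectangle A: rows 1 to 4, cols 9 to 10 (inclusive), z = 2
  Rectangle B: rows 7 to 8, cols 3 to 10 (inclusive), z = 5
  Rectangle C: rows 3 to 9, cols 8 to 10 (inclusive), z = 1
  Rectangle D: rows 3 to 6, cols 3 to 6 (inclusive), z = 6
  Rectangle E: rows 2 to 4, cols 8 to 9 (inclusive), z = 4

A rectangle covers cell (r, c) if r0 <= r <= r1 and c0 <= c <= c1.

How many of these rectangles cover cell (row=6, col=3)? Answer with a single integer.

Answer: 1

Derivation:
Check cell (6,3):
  A: rows 1-4 cols 9-10 -> outside (row miss)
  B: rows 7-8 cols 3-10 -> outside (row miss)
  C: rows 3-9 cols 8-10 -> outside (col miss)
  D: rows 3-6 cols 3-6 -> covers
  E: rows 2-4 cols 8-9 -> outside (row miss)
Count covering = 1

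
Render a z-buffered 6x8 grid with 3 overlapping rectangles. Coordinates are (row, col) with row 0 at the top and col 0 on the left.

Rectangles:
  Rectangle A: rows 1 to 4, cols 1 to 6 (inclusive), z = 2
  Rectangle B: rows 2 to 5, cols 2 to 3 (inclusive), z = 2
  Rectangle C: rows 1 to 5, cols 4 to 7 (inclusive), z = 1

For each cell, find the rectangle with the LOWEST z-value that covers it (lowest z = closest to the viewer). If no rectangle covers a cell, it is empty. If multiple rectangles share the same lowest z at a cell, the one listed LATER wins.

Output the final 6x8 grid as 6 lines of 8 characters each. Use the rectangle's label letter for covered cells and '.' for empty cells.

........
.AAACCCC
.ABBCCCC
.ABBCCCC
.ABBCCCC
..BBCCCC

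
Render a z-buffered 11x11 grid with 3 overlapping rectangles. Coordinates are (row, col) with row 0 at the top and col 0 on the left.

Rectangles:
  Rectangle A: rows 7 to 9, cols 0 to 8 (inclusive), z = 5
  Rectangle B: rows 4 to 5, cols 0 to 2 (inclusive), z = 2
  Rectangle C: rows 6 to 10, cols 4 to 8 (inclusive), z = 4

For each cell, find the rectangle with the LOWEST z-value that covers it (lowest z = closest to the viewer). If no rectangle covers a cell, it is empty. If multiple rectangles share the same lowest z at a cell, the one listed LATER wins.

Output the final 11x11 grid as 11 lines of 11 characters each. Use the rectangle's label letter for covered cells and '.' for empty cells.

...........
...........
...........
...........
BBB........
BBB........
....CCCCC..
AAAACCCCC..
AAAACCCCC..
AAAACCCCC..
....CCCCC..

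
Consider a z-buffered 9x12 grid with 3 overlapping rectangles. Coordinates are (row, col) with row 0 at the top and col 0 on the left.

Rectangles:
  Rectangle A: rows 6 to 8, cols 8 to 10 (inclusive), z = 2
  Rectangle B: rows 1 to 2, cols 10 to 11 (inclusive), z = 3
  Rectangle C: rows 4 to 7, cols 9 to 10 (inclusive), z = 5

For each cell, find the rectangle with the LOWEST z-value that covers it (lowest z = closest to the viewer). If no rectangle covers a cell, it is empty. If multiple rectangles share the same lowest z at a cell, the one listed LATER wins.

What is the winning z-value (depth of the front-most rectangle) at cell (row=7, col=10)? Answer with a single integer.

Check cell (7,10):
  A: rows 6-8 cols 8-10 z=2 -> covers; best now A (z=2)
  B: rows 1-2 cols 10-11 -> outside (row miss)
  C: rows 4-7 cols 9-10 z=5 -> covers; best now A (z=2)
Winner: A at z=2

Answer: 2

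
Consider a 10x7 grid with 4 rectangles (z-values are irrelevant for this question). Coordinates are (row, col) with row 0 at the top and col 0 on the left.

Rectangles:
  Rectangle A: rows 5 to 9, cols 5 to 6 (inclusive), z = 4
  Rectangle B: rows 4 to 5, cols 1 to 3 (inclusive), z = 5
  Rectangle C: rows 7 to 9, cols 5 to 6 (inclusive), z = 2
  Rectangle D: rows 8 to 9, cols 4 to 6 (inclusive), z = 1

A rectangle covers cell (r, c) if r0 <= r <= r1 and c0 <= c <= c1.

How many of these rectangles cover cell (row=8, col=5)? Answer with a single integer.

Check cell (8,5):
  A: rows 5-9 cols 5-6 -> covers
  B: rows 4-5 cols 1-3 -> outside (row miss)
  C: rows 7-9 cols 5-6 -> covers
  D: rows 8-9 cols 4-6 -> covers
Count covering = 3

Answer: 3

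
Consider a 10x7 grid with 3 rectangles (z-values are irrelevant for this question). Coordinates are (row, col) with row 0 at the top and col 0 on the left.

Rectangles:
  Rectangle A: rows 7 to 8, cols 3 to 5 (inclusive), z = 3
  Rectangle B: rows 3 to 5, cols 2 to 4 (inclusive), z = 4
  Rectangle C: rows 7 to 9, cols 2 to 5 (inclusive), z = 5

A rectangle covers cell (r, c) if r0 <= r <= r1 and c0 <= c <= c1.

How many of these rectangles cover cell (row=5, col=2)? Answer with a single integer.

Check cell (5,2):
  A: rows 7-8 cols 3-5 -> outside (row miss)
  B: rows 3-5 cols 2-4 -> covers
  C: rows 7-9 cols 2-5 -> outside (row miss)
Count covering = 1

Answer: 1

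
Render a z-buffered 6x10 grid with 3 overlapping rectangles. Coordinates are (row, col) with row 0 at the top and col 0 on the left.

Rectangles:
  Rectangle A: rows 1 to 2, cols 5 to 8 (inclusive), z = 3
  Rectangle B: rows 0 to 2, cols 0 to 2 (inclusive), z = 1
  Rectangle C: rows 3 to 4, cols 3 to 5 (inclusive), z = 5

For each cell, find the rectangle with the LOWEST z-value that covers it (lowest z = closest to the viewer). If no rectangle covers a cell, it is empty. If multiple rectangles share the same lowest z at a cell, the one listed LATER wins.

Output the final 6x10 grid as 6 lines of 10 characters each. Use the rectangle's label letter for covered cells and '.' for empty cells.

BBB.......
BBB..AAAA.
BBB..AAAA.
...CCC....
...CCC....
..........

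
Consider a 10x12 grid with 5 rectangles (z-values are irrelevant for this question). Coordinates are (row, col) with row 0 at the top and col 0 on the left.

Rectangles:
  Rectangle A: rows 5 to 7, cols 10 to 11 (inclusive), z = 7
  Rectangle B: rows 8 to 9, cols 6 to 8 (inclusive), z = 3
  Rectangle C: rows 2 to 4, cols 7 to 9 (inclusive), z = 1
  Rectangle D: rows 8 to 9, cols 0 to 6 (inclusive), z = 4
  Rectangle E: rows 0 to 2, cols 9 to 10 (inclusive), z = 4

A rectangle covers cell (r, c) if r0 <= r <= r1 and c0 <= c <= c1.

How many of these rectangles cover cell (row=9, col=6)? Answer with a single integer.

Check cell (9,6):
  A: rows 5-7 cols 10-11 -> outside (row miss)
  B: rows 8-9 cols 6-8 -> covers
  C: rows 2-4 cols 7-9 -> outside (row miss)
  D: rows 8-9 cols 0-6 -> covers
  E: rows 0-2 cols 9-10 -> outside (row miss)
Count covering = 2

Answer: 2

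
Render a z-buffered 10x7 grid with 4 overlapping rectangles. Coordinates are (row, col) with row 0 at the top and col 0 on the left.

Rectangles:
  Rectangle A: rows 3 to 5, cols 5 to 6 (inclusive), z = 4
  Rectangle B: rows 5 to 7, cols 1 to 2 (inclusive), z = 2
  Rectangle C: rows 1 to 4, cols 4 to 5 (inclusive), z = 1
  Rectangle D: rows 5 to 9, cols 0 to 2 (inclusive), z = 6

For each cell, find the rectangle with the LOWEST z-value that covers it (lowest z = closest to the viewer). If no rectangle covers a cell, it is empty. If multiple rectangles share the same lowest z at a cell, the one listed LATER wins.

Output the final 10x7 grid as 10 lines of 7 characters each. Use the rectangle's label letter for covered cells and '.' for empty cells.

.......
....CC.
....CC.
....CCA
....CCA
DBB..AA
DBB....
DBB....
DDD....
DDD....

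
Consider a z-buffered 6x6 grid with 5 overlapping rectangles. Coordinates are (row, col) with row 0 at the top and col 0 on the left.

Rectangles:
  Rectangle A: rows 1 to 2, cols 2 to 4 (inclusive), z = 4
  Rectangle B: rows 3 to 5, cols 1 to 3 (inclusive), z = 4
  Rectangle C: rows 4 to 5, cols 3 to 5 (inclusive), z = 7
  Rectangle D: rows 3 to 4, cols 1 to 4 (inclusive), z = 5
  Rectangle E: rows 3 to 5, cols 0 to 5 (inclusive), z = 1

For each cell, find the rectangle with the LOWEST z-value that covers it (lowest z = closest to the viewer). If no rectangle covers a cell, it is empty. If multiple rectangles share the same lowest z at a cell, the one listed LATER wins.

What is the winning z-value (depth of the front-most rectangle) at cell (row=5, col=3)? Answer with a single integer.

Answer: 1

Derivation:
Check cell (5,3):
  A: rows 1-2 cols 2-4 -> outside (row miss)
  B: rows 3-5 cols 1-3 z=4 -> covers; best now B (z=4)
  C: rows 4-5 cols 3-5 z=7 -> covers; best now B (z=4)
  D: rows 3-4 cols 1-4 -> outside (row miss)
  E: rows 3-5 cols 0-5 z=1 -> covers; best now E (z=1)
Winner: E at z=1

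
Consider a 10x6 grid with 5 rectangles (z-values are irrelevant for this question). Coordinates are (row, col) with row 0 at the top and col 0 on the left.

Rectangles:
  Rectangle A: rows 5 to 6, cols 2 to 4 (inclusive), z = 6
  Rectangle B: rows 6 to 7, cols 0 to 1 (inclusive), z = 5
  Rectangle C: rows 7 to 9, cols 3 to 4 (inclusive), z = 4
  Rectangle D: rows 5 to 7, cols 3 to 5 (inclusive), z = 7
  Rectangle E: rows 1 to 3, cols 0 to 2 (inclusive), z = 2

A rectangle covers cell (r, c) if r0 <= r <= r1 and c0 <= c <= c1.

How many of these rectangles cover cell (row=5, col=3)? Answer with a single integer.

Answer: 2

Derivation:
Check cell (5,3):
  A: rows 5-6 cols 2-4 -> covers
  B: rows 6-7 cols 0-1 -> outside (row miss)
  C: rows 7-9 cols 3-4 -> outside (row miss)
  D: rows 5-7 cols 3-5 -> covers
  E: rows 1-3 cols 0-2 -> outside (row miss)
Count covering = 2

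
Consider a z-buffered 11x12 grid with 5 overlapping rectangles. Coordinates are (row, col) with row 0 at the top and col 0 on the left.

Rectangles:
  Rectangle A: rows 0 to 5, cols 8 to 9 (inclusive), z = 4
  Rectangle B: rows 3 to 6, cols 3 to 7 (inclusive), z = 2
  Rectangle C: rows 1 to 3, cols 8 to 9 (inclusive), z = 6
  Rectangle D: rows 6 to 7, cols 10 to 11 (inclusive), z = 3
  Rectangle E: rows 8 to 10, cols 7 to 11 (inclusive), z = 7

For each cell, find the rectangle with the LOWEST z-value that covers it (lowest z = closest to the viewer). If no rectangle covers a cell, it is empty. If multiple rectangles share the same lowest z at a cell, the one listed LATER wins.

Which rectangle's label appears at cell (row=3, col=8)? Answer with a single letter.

Check cell (3,8):
  A: rows 0-5 cols 8-9 z=4 -> covers; best now A (z=4)
  B: rows 3-6 cols 3-7 -> outside (col miss)
  C: rows 1-3 cols 8-9 z=6 -> covers; best now A (z=4)
  D: rows 6-7 cols 10-11 -> outside (row miss)
  E: rows 8-10 cols 7-11 -> outside (row miss)
Winner: A at z=4

Answer: A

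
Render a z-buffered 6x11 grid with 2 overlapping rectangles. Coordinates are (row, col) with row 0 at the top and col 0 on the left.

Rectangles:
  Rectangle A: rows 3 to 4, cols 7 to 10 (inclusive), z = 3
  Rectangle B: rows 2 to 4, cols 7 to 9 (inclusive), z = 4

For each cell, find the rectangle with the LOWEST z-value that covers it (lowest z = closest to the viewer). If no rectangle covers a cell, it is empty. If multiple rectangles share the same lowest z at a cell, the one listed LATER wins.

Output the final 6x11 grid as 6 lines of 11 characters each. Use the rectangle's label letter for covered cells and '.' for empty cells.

...........
...........
.......BBB.
.......AAAA
.......AAAA
...........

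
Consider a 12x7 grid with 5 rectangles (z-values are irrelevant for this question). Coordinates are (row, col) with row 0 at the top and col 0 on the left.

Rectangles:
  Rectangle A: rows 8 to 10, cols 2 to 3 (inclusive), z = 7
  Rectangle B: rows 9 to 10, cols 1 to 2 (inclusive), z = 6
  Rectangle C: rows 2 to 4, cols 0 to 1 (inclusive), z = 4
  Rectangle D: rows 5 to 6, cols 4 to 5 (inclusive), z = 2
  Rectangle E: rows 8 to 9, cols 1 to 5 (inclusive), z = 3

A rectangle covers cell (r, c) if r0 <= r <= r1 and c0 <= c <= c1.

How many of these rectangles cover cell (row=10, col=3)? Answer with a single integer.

Answer: 1

Derivation:
Check cell (10,3):
  A: rows 8-10 cols 2-3 -> covers
  B: rows 9-10 cols 1-2 -> outside (col miss)
  C: rows 2-4 cols 0-1 -> outside (row miss)
  D: rows 5-6 cols 4-5 -> outside (row miss)
  E: rows 8-9 cols 1-5 -> outside (row miss)
Count covering = 1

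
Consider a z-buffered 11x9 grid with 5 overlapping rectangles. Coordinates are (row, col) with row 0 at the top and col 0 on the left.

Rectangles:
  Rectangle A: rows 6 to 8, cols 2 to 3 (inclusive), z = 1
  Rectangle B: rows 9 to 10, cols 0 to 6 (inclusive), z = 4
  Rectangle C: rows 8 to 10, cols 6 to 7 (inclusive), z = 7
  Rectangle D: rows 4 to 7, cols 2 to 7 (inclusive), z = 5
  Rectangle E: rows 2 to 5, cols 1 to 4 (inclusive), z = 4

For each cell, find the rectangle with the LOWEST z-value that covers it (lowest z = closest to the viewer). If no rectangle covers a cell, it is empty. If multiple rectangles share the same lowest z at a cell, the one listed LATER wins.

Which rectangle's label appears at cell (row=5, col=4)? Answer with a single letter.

Answer: E

Derivation:
Check cell (5,4):
  A: rows 6-8 cols 2-3 -> outside (row miss)
  B: rows 9-10 cols 0-6 -> outside (row miss)
  C: rows 8-10 cols 6-7 -> outside (row miss)
  D: rows 4-7 cols 2-7 z=5 -> covers; best now D (z=5)
  E: rows 2-5 cols 1-4 z=4 -> covers; best now E (z=4)
Winner: E at z=4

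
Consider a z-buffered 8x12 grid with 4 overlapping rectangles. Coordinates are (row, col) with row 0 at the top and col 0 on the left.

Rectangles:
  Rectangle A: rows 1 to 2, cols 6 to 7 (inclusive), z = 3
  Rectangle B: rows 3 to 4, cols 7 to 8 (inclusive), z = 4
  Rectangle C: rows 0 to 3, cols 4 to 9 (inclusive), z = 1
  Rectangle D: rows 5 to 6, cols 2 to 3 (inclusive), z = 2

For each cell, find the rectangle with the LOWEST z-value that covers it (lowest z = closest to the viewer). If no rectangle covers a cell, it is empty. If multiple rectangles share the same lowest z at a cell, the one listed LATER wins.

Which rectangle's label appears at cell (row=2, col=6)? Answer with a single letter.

Check cell (2,6):
  A: rows 1-2 cols 6-7 z=3 -> covers; best now A (z=3)
  B: rows 3-4 cols 7-8 -> outside (row miss)
  C: rows 0-3 cols 4-9 z=1 -> covers; best now C (z=1)
  D: rows 5-6 cols 2-3 -> outside (row miss)
Winner: C at z=1

Answer: C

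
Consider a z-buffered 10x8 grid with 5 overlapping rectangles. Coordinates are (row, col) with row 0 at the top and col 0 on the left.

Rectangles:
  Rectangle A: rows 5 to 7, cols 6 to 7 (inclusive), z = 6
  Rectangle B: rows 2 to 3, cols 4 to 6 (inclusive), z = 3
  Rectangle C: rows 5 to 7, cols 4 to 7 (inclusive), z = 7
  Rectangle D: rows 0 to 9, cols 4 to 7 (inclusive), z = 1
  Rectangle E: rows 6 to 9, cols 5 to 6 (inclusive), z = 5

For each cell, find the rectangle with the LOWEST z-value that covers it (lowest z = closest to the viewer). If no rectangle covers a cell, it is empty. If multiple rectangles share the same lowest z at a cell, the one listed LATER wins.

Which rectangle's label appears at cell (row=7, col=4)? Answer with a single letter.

Answer: D

Derivation:
Check cell (7,4):
  A: rows 5-7 cols 6-7 -> outside (col miss)
  B: rows 2-3 cols 4-6 -> outside (row miss)
  C: rows 5-7 cols 4-7 z=7 -> covers; best now C (z=7)
  D: rows 0-9 cols 4-7 z=1 -> covers; best now D (z=1)
  E: rows 6-9 cols 5-6 -> outside (col miss)
Winner: D at z=1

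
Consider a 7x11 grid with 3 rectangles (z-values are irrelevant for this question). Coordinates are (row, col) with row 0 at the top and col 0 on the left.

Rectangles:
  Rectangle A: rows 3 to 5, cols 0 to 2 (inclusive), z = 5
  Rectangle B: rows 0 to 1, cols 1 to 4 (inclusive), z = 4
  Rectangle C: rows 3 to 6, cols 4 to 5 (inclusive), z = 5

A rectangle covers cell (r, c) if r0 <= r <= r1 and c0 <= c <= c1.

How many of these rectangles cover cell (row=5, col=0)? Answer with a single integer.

Check cell (5,0):
  A: rows 3-5 cols 0-2 -> covers
  B: rows 0-1 cols 1-4 -> outside (row miss)
  C: rows 3-6 cols 4-5 -> outside (col miss)
Count covering = 1

Answer: 1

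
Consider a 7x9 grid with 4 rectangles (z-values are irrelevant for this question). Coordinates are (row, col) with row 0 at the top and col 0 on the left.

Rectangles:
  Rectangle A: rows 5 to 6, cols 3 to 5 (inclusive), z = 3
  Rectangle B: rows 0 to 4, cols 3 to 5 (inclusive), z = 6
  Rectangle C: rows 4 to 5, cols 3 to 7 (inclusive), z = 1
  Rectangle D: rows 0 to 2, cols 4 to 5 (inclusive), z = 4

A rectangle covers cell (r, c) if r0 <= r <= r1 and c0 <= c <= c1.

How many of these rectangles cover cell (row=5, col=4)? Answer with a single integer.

Answer: 2

Derivation:
Check cell (5,4):
  A: rows 5-6 cols 3-5 -> covers
  B: rows 0-4 cols 3-5 -> outside (row miss)
  C: rows 4-5 cols 3-7 -> covers
  D: rows 0-2 cols 4-5 -> outside (row miss)
Count covering = 2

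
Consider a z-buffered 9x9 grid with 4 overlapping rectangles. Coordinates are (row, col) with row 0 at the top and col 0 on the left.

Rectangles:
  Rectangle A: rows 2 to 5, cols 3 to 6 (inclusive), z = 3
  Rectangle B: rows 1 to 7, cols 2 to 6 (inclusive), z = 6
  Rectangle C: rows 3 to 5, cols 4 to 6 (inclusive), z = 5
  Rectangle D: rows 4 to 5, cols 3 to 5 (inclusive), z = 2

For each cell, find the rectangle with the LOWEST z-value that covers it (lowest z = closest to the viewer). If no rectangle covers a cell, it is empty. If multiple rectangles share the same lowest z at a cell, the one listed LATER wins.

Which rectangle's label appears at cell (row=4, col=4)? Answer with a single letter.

Answer: D

Derivation:
Check cell (4,4):
  A: rows 2-5 cols 3-6 z=3 -> covers; best now A (z=3)
  B: rows 1-7 cols 2-6 z=6 -> covers; best now A (z=3)
  C: rows 3-5 cols 4-6 z=5 -> covers; best now A (z=3)
  D: rows 4-5 cols 3-5 z=2 -> covers; best now D (z=2)
Winner: D at z=2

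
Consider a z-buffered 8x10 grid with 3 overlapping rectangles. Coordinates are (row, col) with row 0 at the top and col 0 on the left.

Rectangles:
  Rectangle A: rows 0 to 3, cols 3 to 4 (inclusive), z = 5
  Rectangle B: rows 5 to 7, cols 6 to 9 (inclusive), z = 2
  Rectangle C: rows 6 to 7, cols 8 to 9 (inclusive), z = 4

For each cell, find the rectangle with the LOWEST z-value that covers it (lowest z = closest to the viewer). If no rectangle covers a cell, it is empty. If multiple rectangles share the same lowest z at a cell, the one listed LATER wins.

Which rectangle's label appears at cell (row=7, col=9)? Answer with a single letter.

Answer: B

Derivation:
Check cell (7,9):
  A: rows 0-3 cols 3-4 -> outside (row miss)
  B: rows 5-7 cols 6-9 z=2 -> covers; best now B (z=2)
  C: rows 6-7 cols 8-9 z=4 -> covers; best now B (z=2)
Winner: B at z=2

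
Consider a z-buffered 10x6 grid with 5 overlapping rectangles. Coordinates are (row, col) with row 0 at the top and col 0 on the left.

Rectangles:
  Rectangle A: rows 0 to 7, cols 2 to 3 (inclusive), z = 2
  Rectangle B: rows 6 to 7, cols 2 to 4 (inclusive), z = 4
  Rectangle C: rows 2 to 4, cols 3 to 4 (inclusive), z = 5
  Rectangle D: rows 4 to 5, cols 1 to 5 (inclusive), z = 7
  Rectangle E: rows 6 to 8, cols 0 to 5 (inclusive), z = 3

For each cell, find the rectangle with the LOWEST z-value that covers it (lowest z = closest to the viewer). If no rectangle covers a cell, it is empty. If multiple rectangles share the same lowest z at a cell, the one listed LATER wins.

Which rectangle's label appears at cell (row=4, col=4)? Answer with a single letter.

Answer: C

Derivation:
Check cell (4,4):
  A: rows 0-7 cols 2-3 -> outside (col miss)
  B: rows 6-7 cols 2-4 -> outside (row miss)
  C: rows 2-4 cols 3-4 z=5 -> covers; best now C (z=5)
  D: rows 4-5 cols 1-5 z=7 -> covers; best now C (z=5)
  E: rows 6-8 cols 0-5 -> outside (row miss)
Winner: C at z=5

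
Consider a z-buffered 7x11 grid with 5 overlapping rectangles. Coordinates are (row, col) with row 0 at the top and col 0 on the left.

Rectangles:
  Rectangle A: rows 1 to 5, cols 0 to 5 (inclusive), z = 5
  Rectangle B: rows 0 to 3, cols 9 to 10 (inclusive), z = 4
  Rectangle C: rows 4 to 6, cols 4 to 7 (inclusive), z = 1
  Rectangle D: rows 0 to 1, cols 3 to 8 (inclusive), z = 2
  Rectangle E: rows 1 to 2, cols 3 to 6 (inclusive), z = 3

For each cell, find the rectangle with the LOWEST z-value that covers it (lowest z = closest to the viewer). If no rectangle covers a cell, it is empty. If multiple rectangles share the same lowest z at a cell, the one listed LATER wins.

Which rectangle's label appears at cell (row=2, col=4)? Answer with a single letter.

Check cell (2,4):
  A: rows 1-5 cols 0-5 z=5 -> covers; best now A (z=5)
  B: rows 0-3 cols 9-10 -> outside (col miss)
  C: rows 4-6 cols 4-7 -> outside (row miss)
  D: rows 0-1 cols 3-8 -> outside (row miss)
  E: rows 1-2 cols 3-6 z=3 -> covers; best now E (z=3)
Winner: E at z=3

Answer: E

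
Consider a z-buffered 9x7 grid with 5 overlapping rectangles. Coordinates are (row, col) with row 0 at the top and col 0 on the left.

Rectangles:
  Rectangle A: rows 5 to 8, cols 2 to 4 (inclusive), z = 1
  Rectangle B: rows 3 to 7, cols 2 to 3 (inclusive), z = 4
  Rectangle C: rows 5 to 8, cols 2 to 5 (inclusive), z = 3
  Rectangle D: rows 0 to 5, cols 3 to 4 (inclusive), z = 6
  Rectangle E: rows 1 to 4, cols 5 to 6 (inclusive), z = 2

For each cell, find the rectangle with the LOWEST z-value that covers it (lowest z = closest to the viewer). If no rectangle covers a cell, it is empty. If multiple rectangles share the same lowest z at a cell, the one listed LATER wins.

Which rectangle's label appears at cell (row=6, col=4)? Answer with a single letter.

Answer: A

Derivation:
Check cell (6,4):
  A: rows 5-8 cols 2-4 z=1 -> covers; best now A (z=1)
  B: rows 3-7 cols 2-3 -> outside (col miss)
  C: rows 5-8 cols 2-5 z=3 -> covers; best now A (z=1)
  D: rows 0-5 cols 3-4 -> outside (row miss)
  E: rows 1-4 cols 5-6 -> outside (row miss)
Winner: A at z=1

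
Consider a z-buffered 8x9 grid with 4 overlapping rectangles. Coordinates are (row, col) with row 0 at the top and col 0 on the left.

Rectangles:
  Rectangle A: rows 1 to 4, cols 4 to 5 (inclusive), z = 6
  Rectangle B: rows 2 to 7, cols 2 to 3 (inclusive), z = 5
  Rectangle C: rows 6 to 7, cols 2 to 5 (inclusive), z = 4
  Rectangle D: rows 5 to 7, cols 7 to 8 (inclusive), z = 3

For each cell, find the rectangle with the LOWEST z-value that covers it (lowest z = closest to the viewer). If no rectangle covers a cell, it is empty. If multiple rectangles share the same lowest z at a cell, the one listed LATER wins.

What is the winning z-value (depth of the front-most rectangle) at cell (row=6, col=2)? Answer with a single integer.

Check cell (6,2):
  A: rows 1-4 cols 4-5 -> outside (row miss)
  B: rows 2-7 cols 2-3 z=5 -> covers; best now B (z=5)
  C: rows 6-7 cols 2-5 z=4 -> covers; best now C (z=4)
  D: rows 5-7 cols 7-8 -> outside (col miss)
Winner: C at z=4

Answer: 4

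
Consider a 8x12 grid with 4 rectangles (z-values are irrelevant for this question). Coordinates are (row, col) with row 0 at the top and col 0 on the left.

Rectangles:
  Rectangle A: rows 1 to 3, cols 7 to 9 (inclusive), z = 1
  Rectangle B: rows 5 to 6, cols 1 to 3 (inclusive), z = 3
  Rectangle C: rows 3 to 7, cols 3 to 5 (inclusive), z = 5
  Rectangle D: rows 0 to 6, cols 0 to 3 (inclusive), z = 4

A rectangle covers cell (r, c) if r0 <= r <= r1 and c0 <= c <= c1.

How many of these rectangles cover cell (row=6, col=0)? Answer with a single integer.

Answer: 1

Derivation:
Check cell (6,0):
  A: rows 1-3 cols 7-9 -> outside (row miss)
  B: rows 5-6 cols 1-3 -> outside (col miss)
  C: rows 3-7 cols 3-5 -> outside (col miss)
  D: rows 0-6 cols 0-3 -> covers
Count covering = 1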